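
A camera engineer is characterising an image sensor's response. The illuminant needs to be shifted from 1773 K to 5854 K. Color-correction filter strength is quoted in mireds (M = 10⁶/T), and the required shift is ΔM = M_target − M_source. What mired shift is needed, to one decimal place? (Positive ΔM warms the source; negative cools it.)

-393.2 mireds

M_source = 10⁶/1773 = 564.016; M_target = 10⁶/5854 = 170.823.
ΔM = 170.823 − 564.016 = -393.192 → -393.2 mireds, a cooling shift.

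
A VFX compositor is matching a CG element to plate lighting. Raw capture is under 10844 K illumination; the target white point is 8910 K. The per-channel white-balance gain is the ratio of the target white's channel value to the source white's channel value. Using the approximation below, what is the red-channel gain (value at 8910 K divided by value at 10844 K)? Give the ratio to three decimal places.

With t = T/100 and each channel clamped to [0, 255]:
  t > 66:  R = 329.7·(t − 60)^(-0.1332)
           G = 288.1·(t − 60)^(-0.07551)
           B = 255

1.070

At 10844 K (t = 108.44):
  R = 329.7·(108.44 − 60)^(-0.1332) = 329.7·48.44^(-0.1332) = 329.7·0.59639 = 196.630.
At 8910 K (t = 89.1):
  R = 329.7·(89.1 − 60)^(-0.1332) = 329.7·29.1^(-0.1332) = 329.7·0.63828 = 210.440.
Gain = 210.440 / 196.630 = 1.0702 → 1.070.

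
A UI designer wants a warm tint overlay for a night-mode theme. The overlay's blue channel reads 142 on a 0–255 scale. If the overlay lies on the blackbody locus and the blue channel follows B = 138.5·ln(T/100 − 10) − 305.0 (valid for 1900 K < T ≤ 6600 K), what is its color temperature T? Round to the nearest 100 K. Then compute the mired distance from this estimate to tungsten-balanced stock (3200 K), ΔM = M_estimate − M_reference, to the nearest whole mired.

ln(t − 10) = (142 + 305.0) / 138.5 = 3.2274.
t − 10 = e^3.2274 = 25.215, so t = 35.215.
T = 100·t = 3521 K → 3500 K to the nearest 100 K.
M_estimate = 10⁶/3500 = 285.71; M_reference = 10⁶/3200 = 312.50.
ΔM = 285.71 − 312.50 = -26.79 → -27 mireds.

-27 mireds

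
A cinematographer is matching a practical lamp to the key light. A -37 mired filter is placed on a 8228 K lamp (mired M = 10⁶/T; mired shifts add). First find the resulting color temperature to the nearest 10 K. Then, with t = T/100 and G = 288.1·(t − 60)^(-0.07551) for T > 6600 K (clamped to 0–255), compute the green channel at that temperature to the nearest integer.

212

M_in = 10⁶/8228 = 121.54; M_out = 121.54 + (-37) = 84.54.
T_out = 10⁶/84.54 = 11829.2 K → 11830 K; t = 118.3.
G = 288.1·(118.3 − 60)^(-0.07551) = 288.1·58.3^(-0.07551) = 288.1·0.73566 = 211.942.
Rounded: 212.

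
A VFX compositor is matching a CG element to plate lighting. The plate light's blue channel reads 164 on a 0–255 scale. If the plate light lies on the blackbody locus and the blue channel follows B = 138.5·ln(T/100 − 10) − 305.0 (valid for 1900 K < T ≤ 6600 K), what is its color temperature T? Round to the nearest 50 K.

3950 K

ln(t − 10) = (164 + 305.0) / 138.5 = 3.3863.
t − 10 = e^3.3863 = 29.556, so t = 39.556.
T = 100·t = 3956 K → 3950 K to the nearest 50 K.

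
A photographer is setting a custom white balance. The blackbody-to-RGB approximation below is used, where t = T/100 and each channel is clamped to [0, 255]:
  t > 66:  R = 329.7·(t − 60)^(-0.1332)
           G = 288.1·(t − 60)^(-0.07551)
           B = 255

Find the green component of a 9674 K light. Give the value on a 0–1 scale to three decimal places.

0.861

t = 9674/100 = 96.74; the t > 66 branch applies.
G = 288.1·(96.74 − 60)^(-0.07551) = 288.1·36.74^(-0.07551) = 288.1·0.76176 = 219.462.
On a 0–1 scale: 219.462/255 = 0.8606 → 0.861.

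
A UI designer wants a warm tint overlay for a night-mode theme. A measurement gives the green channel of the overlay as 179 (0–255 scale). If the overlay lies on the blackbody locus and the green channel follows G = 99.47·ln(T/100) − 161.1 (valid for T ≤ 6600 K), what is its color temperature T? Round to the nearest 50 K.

ln t = (179 + 161.1) / 99.47 = 3.4191.
t = e^3.4191 = 30.543.
T = 100·t = 3054 K → 3050 K to the nearest 50 K.

3050 K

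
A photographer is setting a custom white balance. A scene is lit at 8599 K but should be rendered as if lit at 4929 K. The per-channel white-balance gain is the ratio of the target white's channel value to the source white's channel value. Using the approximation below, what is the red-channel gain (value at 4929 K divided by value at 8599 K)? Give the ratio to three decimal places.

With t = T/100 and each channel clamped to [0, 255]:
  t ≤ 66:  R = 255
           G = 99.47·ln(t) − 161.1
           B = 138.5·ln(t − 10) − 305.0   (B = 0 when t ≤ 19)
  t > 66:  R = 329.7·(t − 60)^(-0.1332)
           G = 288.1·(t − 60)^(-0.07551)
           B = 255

At 8599 K (t = 85.99):
  R = 329.7·(85.99 − 60)^(-0.1332) = 329.7·25.99^(-0.1332) = 329.7·0.64796 = 213.632.
At 4929 K (t = 49.29):
  R = 255 by definition for t ≤ 66.
Gain = 255.000 / 213.632 = 1.1936 → 1.194.

1.194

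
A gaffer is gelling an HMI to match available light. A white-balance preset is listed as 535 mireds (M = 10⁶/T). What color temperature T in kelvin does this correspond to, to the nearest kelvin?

T = 10⁶ / 535 = 1869.16 K → 1869 K.

1869 K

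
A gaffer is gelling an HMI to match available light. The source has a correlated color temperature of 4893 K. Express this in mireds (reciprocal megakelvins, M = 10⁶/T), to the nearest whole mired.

M = 10⁶ / 4893 = 204.374 → 204 mireds.

204 mireds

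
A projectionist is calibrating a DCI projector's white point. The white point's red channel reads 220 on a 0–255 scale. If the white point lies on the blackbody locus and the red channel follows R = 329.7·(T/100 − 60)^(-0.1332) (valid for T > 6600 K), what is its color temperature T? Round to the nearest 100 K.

8100 K

(t − 60)^(-0.1332) = 220/329.7 = 0.66727.
t − 60 = 0.66727^(1/-0.1332) = 0.66727^(-7.508) = 20.847, so t = 80.847.
T = 100·t = 8085 K → 8100 K to the nearest 100 K.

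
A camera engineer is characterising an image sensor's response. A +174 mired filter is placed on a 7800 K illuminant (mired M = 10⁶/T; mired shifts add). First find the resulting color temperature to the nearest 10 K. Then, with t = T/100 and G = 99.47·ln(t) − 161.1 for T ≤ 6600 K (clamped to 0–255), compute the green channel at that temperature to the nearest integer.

187

M_in = 10⁶/7800 = 128.21; M_out = 128.21 + (+174) = 302.21.
T_out = 10⁶/302.21 = 3309.0 K → 3310 K; t = 33.1.
G = 99.47·ln 33.1 − 161.1 = 99.47·3.4995 − 161.1 = 186.999.
Rounded: 187.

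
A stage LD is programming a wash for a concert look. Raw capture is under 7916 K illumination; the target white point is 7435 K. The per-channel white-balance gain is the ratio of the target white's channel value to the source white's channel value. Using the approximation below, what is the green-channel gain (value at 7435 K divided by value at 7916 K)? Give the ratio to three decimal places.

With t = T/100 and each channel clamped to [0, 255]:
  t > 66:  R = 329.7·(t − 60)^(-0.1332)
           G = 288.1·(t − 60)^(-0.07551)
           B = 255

1.022

At 7916 K (t = 79.16):
  G = 288.1·(79.16 − 60)^(-0.07551) = 288.1·19.16^(-0.07551) = 288.1·0.80014 = 230.521.
At 7435 K (t = 74.35):
  G = 288.1·(74.35 − 60)^(-0.07551) = 288.1·14.35^(-0.07551) = 288.1·0.81780 = 235.608.
Gain = 235.608 / 230.521 = 1.0221 → 1.022.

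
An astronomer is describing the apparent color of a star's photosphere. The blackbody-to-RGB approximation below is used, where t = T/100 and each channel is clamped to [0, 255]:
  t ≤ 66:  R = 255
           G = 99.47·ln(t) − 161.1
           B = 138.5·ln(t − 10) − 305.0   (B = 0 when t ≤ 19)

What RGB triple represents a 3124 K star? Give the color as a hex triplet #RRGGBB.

#FFB576

t = 3124/100 = 31.24; the t ≤ 66 branch applies.
R = 255 by definition for t ≤ 66.
G = 99.47·ln 31.24 − 161.1 = 99.47·3.4417 − 161.1 = 181.246.
B = 138.5·ln(31.24 − 10) − 305.0 = 138.5·ln 21.24 − 305.0 = 138.5·3.0559 − 305.0 = 118.240.
Rounded: (255, 181, 118).
In hex: #FFB576.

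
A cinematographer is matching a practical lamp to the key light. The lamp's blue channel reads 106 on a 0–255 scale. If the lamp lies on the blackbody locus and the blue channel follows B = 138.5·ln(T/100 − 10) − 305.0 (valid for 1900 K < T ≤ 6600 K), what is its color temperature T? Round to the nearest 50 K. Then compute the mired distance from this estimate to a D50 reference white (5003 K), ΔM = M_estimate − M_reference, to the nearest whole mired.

ln(t − 10) = (106 + 305.0) / 138.5 = 2.9675.
t − 10 = e^2.9675 = 19.443, so t = 29.443.
T = 100·t = 2944 K → 2950 K to the nearest 50 K.
M_estimate = 10⁶/2950 = 338.98; M_reference = 10⁶/5003 = 199.88.
ΔM = 338.98 − 199.88 = 139.10 → +139 mireds.

+139 mireds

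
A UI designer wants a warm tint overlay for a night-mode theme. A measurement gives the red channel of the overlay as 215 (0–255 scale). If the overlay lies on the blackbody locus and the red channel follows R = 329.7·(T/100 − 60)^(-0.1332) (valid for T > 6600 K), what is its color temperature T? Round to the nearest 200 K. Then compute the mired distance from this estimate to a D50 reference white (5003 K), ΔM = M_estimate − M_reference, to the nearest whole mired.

-81 mireds

(t − 60)^(-0.1332) = 215/329.7 = 0.65211.
t − 60 = 0.65211^(1/-0.1332) = 0.65211^(-7.508) = 24.774, so t = 84.774.
T = 100·t = 8477 K → 8400 K to the nearest 200 K.
M_estimate = 10⁶/8400 = 119.05; M_reference = 10⁶/5003 = 199.88.
ΔM = 119.05 − 199.88 = -80.83 → -81 mireds.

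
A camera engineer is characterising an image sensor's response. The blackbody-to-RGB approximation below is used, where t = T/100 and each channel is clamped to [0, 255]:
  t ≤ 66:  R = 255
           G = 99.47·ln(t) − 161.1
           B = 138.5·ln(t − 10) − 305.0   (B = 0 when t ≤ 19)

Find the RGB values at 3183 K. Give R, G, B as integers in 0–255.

t = 3183/100 = 31.83; the t ≤ 66 branch applies.
R = 255 by definition for t ≤ 66.
G = 99.47·ln 31.83 − 161.1 = 99.47·3.4604 − 161.1 = 183.107.
B = 138.5·ln(31.83 − 10) − 305.0 = 138.5·ln 21.83 − 305.0 = 138.5·3.0833 − 305.0 = 122.035.
Rounded: (255, 183, 122).

R=255, G=183, B=122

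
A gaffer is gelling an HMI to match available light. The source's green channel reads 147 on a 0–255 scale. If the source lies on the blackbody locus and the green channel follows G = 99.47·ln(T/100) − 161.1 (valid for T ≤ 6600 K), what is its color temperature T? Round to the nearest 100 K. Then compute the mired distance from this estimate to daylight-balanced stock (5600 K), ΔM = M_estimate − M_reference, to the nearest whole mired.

ln t = (147 + 161.1) / 99.47 = 3.0974.
t = e^3.0974 = 22.141.
T = 100·t = 2214 K → 2200 K to the nearest 100 K.
M_estimate = 10⁶/2200 = 454.55; M_reference = 10⁶/5600 = 178.57.
ΔM = 454.55 − 178.57 = 275.97 → +276 mireds.

+276 mireds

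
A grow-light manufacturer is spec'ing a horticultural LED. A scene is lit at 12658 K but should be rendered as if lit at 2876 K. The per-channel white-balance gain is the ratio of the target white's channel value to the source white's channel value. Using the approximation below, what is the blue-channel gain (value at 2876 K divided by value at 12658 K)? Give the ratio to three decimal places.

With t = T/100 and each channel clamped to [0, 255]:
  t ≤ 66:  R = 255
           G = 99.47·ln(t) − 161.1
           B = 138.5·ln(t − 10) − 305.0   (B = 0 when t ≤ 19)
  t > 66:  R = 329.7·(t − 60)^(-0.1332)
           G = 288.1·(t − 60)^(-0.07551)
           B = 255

At 12658 K (t = 126.58):
  B = 255 by definition for t > 66.
At 2876 K (t = 28.76):
  B = 138.5·ln(28.76 − 10) − 305.0 = 138.5·ln 18.76 − 305.0 = 138.5·2.9317 − 305.0 = 101.044.
Gain = 101.044 / 255.000 = 0.3963 → 0.396.

0.396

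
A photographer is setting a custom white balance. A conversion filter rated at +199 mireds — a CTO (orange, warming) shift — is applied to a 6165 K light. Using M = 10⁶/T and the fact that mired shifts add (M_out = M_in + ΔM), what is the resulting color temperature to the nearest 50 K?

M_in = 10⁶/6165 = 162.21 mireds.
M_out = 162.21 + (+199) = 361.21 mireds.
T_out = 10⁶/361.21 = 2768.5 K → 2750 K.

2750 K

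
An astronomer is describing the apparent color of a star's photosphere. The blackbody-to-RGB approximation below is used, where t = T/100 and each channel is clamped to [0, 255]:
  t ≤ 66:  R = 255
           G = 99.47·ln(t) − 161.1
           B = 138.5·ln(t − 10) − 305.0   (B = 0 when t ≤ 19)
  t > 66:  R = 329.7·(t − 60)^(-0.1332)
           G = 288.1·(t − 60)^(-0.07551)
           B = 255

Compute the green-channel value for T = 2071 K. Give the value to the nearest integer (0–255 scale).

140

t = 2071/100 = 20.71; the t ≤ 66 branch applies.
G = 99.47·ln 20.71 − 161.1 = 99.47·3.0306 − 161.1 = 140.355.
Rounded: 140.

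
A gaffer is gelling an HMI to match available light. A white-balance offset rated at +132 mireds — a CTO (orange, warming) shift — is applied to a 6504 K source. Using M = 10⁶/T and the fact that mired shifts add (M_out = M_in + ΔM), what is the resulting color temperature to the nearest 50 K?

M_in = 10⁶/6504 = 153.75 mireds.
M_out = 153.75 + (+132) = 285.75 mireds.
T_out = 10⁶/285.75 = 3499.5 K → 3500 K.

3500 K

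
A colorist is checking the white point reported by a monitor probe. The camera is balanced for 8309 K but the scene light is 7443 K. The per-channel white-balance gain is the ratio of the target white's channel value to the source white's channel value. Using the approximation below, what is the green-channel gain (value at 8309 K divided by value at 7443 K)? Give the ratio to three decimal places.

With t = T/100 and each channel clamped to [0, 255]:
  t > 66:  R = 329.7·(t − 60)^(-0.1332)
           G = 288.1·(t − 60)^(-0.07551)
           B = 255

0.965

At 7443 K (t = 74.43):
  G = 288.1·(74.43 − 60)^(-0.07551) = 288.1·14.43^(-0.07551) = 288.1·0.81745 = 235.509.
At 8309 K (t = 83.09):
  G = 288.1·(83.09 − 60)^(-0.07551) = 288.1·23.09^(-0.07551) = 288.1·0.78895 = 227.296.
Gain = 227.296 / 235.509 = 0.9651 → 0.965.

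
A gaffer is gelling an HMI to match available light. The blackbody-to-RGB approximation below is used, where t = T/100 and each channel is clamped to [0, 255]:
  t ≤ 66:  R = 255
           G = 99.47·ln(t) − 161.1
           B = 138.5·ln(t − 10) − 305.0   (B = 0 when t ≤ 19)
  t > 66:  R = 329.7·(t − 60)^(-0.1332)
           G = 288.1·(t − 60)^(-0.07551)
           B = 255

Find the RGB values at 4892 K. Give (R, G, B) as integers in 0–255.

(255, 226, 202)

t = 4892/100 = 48.92; the t ≤ 66 branch applies.
R = 255 by definition for t ≤ 66.
G = 99.47·ln 48.92 − 161.1 = 99.47·3.8902 − 161.1 = 225.857.
B = 138.5·ln(48.92 − 10) − 305.0 = 138.5·ln 38.92 − 305.0 = 138.5·3.6615 − 305.0 = 202.119.
Rounded: (255, 226, 202).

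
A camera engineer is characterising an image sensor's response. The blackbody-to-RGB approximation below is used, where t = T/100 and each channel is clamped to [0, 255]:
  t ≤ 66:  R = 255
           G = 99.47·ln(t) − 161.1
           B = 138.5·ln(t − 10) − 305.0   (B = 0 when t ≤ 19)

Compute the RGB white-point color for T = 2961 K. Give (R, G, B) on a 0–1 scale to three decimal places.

t = 2961/100 = 29.61; the t ≤ 66 branch applies.
R = 255 by definition for t ≤ 66.
G = 99.47·ln 29.61 − 161.1 = 99.47·3.3881 − 161.1 = 175.916.
B = 138.5·ln(29.61 − 10) − 305.0 = 138.5·ln 19.61 − 305.0 = 138.5·2.9760 − 305.0 = 107.181.
Dividing each by 255: (1.0000, 0.6899, 0.4203) → (1.000, 0.690, 0.420).

(1.000, 0.690, 0.420)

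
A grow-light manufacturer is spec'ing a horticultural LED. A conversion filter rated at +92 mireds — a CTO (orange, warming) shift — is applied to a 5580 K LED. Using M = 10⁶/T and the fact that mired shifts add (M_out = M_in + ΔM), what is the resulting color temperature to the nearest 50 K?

M_in = 10⁶/5580 = 179.21 mireds.
M_out = 179.21 + (+92) = 271.21 mireds.
T_out = 10⁶/271.21 = 3687.2 K → 3700 K.

3700 K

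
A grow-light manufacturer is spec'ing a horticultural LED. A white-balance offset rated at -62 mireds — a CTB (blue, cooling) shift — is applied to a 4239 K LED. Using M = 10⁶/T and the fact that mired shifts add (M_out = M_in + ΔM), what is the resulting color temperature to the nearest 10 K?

M_in = 10⁶/4239 = 235.90 mireds.
M_out = 235.90 + (-62) = 173.90 mireds.
T_out = 10⁶/173.90 = 5750.3 K → 5750 K.

5750 K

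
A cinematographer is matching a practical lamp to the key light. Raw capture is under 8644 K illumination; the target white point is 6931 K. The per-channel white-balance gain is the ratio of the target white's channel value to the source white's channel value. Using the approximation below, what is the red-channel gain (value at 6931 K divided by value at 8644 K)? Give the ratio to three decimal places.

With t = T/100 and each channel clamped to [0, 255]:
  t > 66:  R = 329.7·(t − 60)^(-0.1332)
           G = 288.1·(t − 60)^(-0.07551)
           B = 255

1.149

At 8644 K (t = 86.44):
  R = 329.7·(86.44 − 60)^(-0.1332) = 329.7·26.44^(-0.1332) = 329.7·0.64648 = 213.144.
At 6931 K (t = 69.31):
  R = 329.7·(69.31 − 60)^(-0.1332) = 329.7·9.31^(-0.1332) = 329.7·0.74291 = 244.937.
Gain = 244.937 / 213.144 = 1.1492 → 1.149.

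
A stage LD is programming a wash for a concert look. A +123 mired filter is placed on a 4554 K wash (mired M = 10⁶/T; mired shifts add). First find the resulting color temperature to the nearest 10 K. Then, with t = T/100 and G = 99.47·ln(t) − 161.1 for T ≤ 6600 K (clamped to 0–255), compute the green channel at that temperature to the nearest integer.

M_in = 10⁶/4554 = 219.59; M_out = 219.59 + (+123) = 342.59.
T_out = 10⁶/342.59 = 2919.0 K → 2920 K; t = 29.2.
G = 99.47·ln 29.2 − 161.1 = 99.47·3.3742 − 161.1 = 174.529.
Rounded: 175.

175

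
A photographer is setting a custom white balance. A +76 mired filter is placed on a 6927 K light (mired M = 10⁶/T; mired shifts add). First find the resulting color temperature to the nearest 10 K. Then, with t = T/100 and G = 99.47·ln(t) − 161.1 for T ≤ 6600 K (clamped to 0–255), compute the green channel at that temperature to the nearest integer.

M_in = 10⁶/6927 = 144.36; M_out = 144.36 + (+76) = 220.36.
T_out = 10⁶/220.36 = 4538.0 K → 4540 K; t = 45.4.
G = 99.47·ln 45.4 − 161.1 = 99.47·3.8155 − 161.1 = 218.429.
Rounded: 218.

218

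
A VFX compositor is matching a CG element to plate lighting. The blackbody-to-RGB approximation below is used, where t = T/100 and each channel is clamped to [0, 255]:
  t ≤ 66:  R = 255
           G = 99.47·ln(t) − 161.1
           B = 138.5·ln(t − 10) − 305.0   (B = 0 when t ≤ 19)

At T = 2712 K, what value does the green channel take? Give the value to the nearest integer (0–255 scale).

t = 2712/100 = 27.12; the t ≤ 66 branch applies.
G = 99.47·ln 27.12 − 161.1 = 99.47·3.3003 − 161.1 = 167.178.
Rounded: 167.

167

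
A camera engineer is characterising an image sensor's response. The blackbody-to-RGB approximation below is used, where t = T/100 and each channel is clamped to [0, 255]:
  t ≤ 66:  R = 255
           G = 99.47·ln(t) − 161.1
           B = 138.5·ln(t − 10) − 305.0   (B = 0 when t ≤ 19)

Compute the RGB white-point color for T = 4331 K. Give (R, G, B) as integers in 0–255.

t = 4331/100 = 43.31; the t ≤ 66 branch applies.
R = 255 by definition for t ≤ 66.
G = 99.47·ln 43.31 − 161.1 = 99.47·3.7684 − 161.1 = 213.741.
B = 138.5·ln(43.31 − 10) − 305.0 = 138.5·ln 33.31 − 305.0 = 138.5·3.5059 − 305.0 = 180.561.
Rounded: (255, 214, 181).

(255, 214, 181)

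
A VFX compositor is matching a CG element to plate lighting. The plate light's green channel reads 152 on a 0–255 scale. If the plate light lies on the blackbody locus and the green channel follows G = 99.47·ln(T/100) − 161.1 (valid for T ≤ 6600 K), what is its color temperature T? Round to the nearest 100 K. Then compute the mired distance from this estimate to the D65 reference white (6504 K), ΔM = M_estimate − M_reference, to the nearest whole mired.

ln t = (152 + 161.1) / 99.47 = 3.1477.
t = e^3.1477 = 23.282.
T = 100·t = 2328 K → 2300 K to the nearest 100 K.
M_estimate = 10⁶/2300 = 434.78; M_reference = 10⁶/6504 = 153.75.
ΔM = 434.78 − 153.75 = 281.03 → +281 mireds.

+281 mireds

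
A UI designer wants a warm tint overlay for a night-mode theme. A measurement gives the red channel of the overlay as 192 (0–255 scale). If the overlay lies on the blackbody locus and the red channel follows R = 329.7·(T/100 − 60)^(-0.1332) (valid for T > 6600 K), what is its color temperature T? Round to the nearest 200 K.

(t − 60)^(-0.1332) = 192/329.7 = 0.58235.
t − 60 = 0.58235^(1/-0.1332) = 0.58235^(-7.508) = 57.929, so t = 117.929.
T = 100·t = 11793 K → 11800 K to the nearest 200 K.

11800 K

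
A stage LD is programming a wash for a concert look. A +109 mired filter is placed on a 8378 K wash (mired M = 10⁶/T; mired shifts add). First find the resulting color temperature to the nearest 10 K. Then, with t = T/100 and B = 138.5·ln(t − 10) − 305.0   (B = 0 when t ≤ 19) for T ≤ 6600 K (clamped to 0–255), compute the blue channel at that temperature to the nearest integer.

M_in = 10⁶/8378 = 119.36; M_out = 119.36 + (+109) = 228.36.
T_out = 10⁶/228.36 = 4379.0 K → 4380 K; t = 43.8.
B = 138.5·ln(43.8 − 10) − 305.0 = 138.5·ln 33.8 − 305.0 = 138.5·3.5205 − 305.0 = 182.584.
Rounded: 183.

183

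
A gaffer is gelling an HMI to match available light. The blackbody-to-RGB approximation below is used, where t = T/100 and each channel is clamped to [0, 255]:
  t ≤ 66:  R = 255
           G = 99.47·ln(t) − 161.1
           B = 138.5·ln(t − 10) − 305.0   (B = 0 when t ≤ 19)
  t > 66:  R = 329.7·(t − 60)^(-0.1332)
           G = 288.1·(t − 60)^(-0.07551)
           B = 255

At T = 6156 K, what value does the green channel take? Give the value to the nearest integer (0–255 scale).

t = 6156/100 = 61.56; the t ≤ 66 branch applies.
G = 99.47·ln 61.56 − 161.1 = 99.47·4.1200 − 161.1 = 248.718.
Rounded: 249.

249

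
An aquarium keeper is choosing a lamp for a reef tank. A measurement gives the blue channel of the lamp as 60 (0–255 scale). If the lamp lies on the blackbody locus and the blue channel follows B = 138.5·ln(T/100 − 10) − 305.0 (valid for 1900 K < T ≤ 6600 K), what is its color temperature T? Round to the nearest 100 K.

2400 K

ln(t − 10) = (60 + 305.0) / 138.5 = 2.6354.
t − 10 = e^2.6354 = 13.949, so t = 23.949.
T = 100·t = 2395 K → 2400 K to the nearest 100 K.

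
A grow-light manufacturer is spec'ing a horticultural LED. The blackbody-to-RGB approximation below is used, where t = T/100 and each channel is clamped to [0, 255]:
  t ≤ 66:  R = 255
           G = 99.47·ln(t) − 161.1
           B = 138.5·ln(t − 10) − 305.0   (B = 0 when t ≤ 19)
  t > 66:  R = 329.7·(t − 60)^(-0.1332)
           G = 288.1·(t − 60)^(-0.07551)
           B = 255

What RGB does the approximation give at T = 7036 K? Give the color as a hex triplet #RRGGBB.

#F1F1FF

t = 7036/100 = 70.36; the t > 66 branch applies.
R = 329.7·(70.36 − 60)^(-0.1332) = 329.7·10.36^(-0.1332) = 329.7·0.73241 = 241.475.
G = 288.1·(70.36 − 60)^(-0.07551) = 288.1·10.36^(-0.07551) = 288.1·0.83817 = 241.476.
B = 255 by definition for t > 66.
Rounded: (241, 241, 255).
In hex: #F1F1FF.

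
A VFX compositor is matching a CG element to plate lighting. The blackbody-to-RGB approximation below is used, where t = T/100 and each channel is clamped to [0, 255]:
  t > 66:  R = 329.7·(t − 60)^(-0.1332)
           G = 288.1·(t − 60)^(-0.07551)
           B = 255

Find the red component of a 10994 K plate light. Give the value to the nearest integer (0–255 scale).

196

t = 10994/100 = 109.94; the t > 66 branch applies.
R = 329.7·(109.94 − 60)^(-0.1332) = 329.7·49.94^(-0.1332) = 329.7·0.59397 = 195.833.
Rounded: 196.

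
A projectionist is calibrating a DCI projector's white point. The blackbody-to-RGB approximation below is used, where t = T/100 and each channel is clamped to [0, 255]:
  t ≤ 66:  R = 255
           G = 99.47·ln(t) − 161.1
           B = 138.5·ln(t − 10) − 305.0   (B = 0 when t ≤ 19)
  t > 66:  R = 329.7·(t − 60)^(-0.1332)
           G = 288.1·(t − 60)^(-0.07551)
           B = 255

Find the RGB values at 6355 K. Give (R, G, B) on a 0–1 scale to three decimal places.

t = 6355/100 = 63.55; the t ≤ 66 branch applies.
R = 255 by definition for t ≤ 66.
G = 99.47·ln 63.55 − 161.1 = 99.47·4.1518 − 161.1 = 251.882.
B = 138.5·ln(63.55 − 10) − 305.0 = 138.5·ln 53.55 − 305.0 = 138.5·3.9806 − 305.0 = 246.315.
Dividing each by 255: (1.0000, 0.9878, 0.9659) → (1.000, 0.988, 0.966).

(1.000, 0.988, 0.966)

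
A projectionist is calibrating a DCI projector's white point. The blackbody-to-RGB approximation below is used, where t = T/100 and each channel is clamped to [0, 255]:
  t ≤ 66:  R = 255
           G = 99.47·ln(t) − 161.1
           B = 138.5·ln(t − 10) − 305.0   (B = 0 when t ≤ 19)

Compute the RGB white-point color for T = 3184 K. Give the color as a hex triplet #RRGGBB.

t = 3184/100 = 31.84; the t ≤ 66 branch applies.
R = 255 by definition for t ≤ 66.
G = 99.47·ln 31.84 − 161.1 = 99.47·3.4607 − 161.1 = 183.138.
B = 138.5·ln(31.84 − 10) − 305.0 = 138.5·ln 21.84 − 305.0 = 138.5·3.0837 − 305.0 = 122.098.
Rounded: (255, 183, 122).
In hex: #FFB77A.

#FFB77A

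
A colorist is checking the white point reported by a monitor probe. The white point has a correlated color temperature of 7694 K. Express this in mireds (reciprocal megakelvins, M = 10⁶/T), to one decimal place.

130.0 mireds

M = 10⁶ / 7694 = 129.971 → 130.0 mireds.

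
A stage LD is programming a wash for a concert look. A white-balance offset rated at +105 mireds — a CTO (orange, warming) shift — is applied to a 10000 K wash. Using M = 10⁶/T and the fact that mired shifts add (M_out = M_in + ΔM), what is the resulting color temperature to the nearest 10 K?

4880 K

M_in = 10⁶/10000 = 100.00 mireds.
M_out = 100.00 + (+105) = 205.00 mireds.
T_out = 10⁶/205.00 = 4878.0 K → 4880 K.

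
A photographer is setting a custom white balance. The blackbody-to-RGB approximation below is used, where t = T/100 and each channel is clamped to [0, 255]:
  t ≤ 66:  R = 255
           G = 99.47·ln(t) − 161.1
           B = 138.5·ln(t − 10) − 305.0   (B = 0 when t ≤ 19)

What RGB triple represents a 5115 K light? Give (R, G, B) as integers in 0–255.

(255, 230, 210)

t = 5115/100 = 51.15; the t ≤ 66 branch applies.
R = 255 by definition for t ≤ 66.
G = 99.47·ln 51.15 − 161.1 = 99.47·3.9348 − 161.1 = 230.291.
B = 138.5·ln(51.15 − 10) − 305.0 = 138.5·ln 41.15 − 305.0 = 138.5·3.7172 − 305.0 = 209.836.
Rounded: (255, 230, 210).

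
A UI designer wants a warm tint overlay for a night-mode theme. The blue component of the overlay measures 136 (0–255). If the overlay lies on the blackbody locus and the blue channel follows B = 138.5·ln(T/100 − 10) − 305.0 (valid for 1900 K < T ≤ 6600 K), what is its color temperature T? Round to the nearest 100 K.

3400 K

ln(t − 10) = (136 + 305.0) / 138.5 = 3.1841.
t − 10 = e^3.1841 = 24.146, so t = 34.146.
T = 100·t = 3415 K → 3400 K to the nearest 100 K.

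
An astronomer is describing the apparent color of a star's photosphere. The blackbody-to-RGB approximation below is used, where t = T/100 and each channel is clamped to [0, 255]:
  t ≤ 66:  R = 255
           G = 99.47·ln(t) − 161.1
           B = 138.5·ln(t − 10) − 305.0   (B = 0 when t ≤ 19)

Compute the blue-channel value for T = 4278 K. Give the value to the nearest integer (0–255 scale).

t = 4278/100 = 42.78; the t ≤ 66 branch applies.
B = 138.5·ln(42.78 − 10) − 305.0 = 138.5·ln 32.78 − 305.0 = 138.5·3.4898 − 305.0 = 178.340.
Rounded: 178.

178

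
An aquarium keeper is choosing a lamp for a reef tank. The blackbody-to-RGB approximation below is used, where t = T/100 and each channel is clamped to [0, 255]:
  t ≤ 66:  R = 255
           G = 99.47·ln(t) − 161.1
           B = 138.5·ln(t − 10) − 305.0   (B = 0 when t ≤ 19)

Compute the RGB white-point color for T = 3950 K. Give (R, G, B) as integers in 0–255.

t = 3950/100 = 39.5; the t ≤ 66 branch applies.
R = 255 by definition for t ≤ 66.
G = 99.47·ln 39.5 − 161.1 = 99.47·3.6763 − 161.1 = 204.582.
B = 138.5·ln(39.5 − 10) − 305.0 = 138.5·ln 29.5 − 305.0 = 138.5·3.3844 − 305.0 = 163.738.
Rounded: (255, 205, 164).

(255, 205, 164)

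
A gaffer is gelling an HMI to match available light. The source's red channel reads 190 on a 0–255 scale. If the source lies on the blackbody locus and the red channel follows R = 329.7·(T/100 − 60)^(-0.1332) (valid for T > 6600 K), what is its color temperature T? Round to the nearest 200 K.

12200 K

(t − 60)^(-0.1332) = 190/329.7 = 0.57628.
t − 60 = 0.57628^(1/-0.1332) = 0.57628^(-7.508) = 62.667, so t = 122.667.
T = 100·t = 12267 K → 12200 K to the nearest 200 K.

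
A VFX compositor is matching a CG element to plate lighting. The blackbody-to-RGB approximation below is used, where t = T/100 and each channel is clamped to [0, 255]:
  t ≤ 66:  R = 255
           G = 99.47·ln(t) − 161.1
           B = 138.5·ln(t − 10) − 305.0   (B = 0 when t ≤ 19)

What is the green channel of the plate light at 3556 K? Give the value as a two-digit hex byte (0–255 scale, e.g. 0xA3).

0xC2

t = 3556/100 = 35.56; the t ≤ 66 branch applies.
G = 99.47·ln 35.56 − 161.1 = 99.47·3.5712 − 161.1 = 194.129.
Rounded: 194; in hex, 0xC2.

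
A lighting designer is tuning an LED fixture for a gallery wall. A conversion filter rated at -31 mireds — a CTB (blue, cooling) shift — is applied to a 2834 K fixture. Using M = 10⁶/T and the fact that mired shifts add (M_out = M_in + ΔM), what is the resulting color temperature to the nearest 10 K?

3110 K

M_in = 10⁶/2834 = 352.86 mireds.
M_out = 352.86 + (-31) = 321.86 mireds.
T_out = 10⁶/321.86 = 3107.0 K → 3110 K.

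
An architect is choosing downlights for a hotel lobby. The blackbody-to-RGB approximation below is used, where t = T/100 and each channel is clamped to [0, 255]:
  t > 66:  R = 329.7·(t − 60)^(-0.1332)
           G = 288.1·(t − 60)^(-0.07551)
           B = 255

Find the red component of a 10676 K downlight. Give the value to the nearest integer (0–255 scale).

198

t = 10676/100 = 106.76; the t > 66 branch applies.
R = 329.7·(106.76 − 60)^(-0.1332) = 329.7·46.76^(-0.1332) = 329.7·0.59920 = 197.557.
Rounded: 198.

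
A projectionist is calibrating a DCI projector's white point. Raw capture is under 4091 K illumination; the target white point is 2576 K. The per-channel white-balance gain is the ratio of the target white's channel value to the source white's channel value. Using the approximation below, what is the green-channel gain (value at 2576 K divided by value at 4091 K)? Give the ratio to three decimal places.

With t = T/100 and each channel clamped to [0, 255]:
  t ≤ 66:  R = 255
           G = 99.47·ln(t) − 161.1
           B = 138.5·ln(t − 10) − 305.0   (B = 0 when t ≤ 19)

0.779

At 4091 K (t = 40.91):
  G = 99.47·ln 40.91 − 161.1 = 99.47·3.7114 − 161.1 = 208.070.
At 2576 K (t = 25.76):
  G = 99.47·ln 25.76 − 161.1 = 99.47·3.2488 − 161.1 = 162.060.
Gain = 162.060 / 208.070 = 0.7789 → 0.779.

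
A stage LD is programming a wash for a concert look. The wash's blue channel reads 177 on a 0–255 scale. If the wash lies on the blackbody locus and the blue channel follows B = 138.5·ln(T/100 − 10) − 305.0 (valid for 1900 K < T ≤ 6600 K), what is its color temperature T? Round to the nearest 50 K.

4250 K

ln(t − 10) = (177 + 305.0) / 138.5 = 3.4801.
t − 10 = e^3.4801 = 32.464, so t = 42.464.
T = 100·t = 4246 K → 4250 K to the nearest 50 K.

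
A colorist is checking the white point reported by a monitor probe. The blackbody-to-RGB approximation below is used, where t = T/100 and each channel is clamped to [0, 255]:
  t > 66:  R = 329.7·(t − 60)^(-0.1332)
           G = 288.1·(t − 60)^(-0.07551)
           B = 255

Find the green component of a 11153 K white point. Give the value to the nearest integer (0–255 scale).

214

t = 11153/100 = 111.53; the t > 66 branch applies.
G = 288.1·(111.53 − 60)^(-0.07551) = 288.1·51.53^(-0.07551) = 288.1·0.74254 = 213.927.
Rounded: 214.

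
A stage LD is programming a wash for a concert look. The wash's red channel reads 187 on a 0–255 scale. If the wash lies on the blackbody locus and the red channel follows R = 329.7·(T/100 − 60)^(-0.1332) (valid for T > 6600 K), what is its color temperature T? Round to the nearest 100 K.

13100 K

(t − 60)^(-0.1332) = 187/329.7 = 0.56718.
t − 60 = 0.56718^(1/-0.1332) = 0.56718^(-7.508) = 70.620, so t = 130.620.
T = 100·t = 13062 K → 13100 K to the nearest 100 K.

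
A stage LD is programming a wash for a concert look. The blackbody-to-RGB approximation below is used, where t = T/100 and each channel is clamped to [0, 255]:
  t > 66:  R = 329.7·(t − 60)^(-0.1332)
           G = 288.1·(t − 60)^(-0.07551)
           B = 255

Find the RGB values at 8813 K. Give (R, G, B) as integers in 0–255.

t = 8813/100 = 88.13; the t > 66 branch applies.
R = 329.7·(88.13 − 60)^(-0.1332) = 329.7·28.13^(-0.1332) = 329.7·0.64117 = 211.392.
G = 288.1·(88.13 − 60)^(-0.07551) = 288.1·28.13^(-0.07551) = 288.1·0.77727 = 223.932.
B = 255 by definition for t > 66.
Rounded: (211, 224, 255).

(211, 224, 255)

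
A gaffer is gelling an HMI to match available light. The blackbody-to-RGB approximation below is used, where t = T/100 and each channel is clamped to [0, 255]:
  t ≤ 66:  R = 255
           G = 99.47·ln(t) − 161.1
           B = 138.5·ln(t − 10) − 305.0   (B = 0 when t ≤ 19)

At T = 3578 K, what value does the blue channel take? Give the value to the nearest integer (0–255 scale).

t = 3578/100 = 35.78; the t ≤ 66 branch applies.
B = 138.5·ln(35.78 − 10) − 305.0 = 138.5·ln 25.78 − 305.0 = 138.5·3.2496 − 305.0 = 145.069.
Rounded: 145.

145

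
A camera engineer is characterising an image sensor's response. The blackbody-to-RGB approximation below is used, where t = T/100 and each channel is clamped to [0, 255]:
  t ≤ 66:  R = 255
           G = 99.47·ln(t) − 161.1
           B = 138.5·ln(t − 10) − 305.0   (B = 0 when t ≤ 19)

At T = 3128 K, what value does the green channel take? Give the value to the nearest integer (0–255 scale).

t = 3128/100 = 31.28; the t ≤ 66 branch applies.
G = 99.47·ln 31.28 − 161.1 = 99.47·3.4430 − 161.1 = 181.373.
Rounded: 181.

181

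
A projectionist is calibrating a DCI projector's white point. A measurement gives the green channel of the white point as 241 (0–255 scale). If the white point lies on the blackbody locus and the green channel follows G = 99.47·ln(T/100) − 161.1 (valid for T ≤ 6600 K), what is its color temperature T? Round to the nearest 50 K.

5700 K

ln t = (241 + 161.1) / 99.47 = 4.0424.
t = e^4.0424 = 56.964.
T = 100·t = 5696 K → 5700 K to the nearest 50 K.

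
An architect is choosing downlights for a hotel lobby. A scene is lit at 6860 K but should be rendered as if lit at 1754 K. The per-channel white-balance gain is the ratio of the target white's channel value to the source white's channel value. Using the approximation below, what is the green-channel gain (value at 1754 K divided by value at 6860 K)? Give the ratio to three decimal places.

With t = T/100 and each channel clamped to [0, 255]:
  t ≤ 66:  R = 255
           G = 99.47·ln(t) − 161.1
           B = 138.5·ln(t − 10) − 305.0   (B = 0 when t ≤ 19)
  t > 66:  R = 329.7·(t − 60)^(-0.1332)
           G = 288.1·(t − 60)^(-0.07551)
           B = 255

At 6860 K (t = 68.6):
  G = 288.1·(68.6 − 60)^(-0.07551) = 288.1·8.6^(-0.07551) = 288.1·0.85003 = 244.895.
At 1754 K (t = 17.54):
  G = 99.47·ln 17.54 − 161.1 = 99.47·2.8645 − 161.1 = 123.830.
Gain = 123.830 / 244.895 = 0.5056 → 0.506.

0.506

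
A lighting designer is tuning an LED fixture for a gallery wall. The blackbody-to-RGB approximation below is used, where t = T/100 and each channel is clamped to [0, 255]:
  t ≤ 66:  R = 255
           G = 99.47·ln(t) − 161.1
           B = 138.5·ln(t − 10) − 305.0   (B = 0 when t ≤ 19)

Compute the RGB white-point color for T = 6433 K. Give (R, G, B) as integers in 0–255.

t = 6433/100 = 64.33; the t ≤ 66 branch applies.
R = 255 by definition for t ≤ 66.
G = 99.47·ln 64.33 − 161.1 = 99.47·4.1640 − 161.1 = 253.096.
B = 138.5·ln(64.33 − 10) − 305.0 = 138.5·ln 54.33 − 305.0 = 138.5·3.9951 − 305.0 = 248.318.
Rounded: (255, 253, 248).

(255, 253, 248)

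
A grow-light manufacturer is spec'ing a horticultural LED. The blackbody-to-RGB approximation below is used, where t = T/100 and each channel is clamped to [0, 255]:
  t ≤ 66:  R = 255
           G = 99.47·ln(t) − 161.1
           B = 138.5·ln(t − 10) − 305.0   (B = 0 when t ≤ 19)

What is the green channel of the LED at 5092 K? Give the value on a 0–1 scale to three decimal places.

0.901

t = 5092/100 = 50.92; the t ≤ 66 branch applies.
G = 99.47·ln 50.92 − 161.1 = 99.47·3.9303 − 161.1 = 229.843.
On a 0–1 scale: 229.843/255 = 0.9013 → 0.901.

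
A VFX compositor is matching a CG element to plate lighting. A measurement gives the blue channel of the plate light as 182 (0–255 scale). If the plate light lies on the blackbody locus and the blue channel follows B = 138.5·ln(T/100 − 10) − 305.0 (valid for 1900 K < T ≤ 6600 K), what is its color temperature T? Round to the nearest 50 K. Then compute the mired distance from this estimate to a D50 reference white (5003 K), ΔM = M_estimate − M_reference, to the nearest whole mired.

+30 mireds

ln(t − 10) = (182 + 305.0) / 138.5 = 3.5162.
t − 10 = e^3.5162 = 33.658, so t = 43.658.
T = 100·t = 4366 K → 4350 K to the nearest 50 K.
M_estimate = 10⁶/4350 = 229.89; M_reference = 10⁶/5003 = 199.88.
ΔM = 229.89 − 199.88 = 30.00 → +30 mireds.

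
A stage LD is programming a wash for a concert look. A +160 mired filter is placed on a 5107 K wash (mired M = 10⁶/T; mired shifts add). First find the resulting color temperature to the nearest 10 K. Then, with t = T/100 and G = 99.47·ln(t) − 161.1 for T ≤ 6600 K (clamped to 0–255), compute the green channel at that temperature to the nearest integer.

171

M_in = 10⁶/5107 = 195.81; M_out = 195.81 + (+160) = 355.81.
T_out = 10⁶/355.81 = 2810.5 K → 2810 K; t = 28.1.
G = 99.47·ln 28.1 − 161.1 = 99.47·3.3358 − 161.1 = 170.709.
Rounded: 171.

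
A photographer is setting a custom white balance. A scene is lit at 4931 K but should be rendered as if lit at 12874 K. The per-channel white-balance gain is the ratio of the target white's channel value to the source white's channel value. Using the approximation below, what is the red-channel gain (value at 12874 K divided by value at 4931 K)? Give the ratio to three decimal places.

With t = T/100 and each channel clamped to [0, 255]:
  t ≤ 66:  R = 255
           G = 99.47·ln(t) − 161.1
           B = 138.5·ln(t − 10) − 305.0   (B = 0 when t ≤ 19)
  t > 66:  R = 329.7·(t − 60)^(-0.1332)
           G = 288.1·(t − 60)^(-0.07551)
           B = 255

0.736

At 4931 K (t = 49.31):
  R = 255 by definition for t ≤ 66.
At 12874 K (t = 128.74):
  R = 329.7·(128.74 − 60)^(-0.1332) = 329.7·68.74^(-0.1332) = 329.7·0.56922 = 187.673.
Gain = 187.673 / 255.000 = 0.7360 → 0.736.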